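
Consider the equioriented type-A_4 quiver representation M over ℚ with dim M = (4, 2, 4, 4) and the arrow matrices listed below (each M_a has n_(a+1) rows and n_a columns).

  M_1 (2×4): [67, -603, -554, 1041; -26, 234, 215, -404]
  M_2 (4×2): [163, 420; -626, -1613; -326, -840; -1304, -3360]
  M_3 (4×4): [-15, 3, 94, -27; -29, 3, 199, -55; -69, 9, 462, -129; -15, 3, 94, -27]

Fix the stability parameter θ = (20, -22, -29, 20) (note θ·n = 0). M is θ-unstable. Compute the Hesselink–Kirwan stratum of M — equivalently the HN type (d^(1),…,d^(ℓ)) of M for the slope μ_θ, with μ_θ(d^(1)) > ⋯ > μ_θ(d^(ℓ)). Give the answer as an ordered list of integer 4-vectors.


Interval decomposition of M: I[1,1]^2, I[1,3], I[1,4], I[3,3], I[3,4], I[4,4]^2.
HN type (ℓ=3): μ^(1)=20; μ^(2)=-31/3; μ^(3)=-29

((2, 0, 0, 4); (2, 2, 2, 0); (0, 0, 2, 0))


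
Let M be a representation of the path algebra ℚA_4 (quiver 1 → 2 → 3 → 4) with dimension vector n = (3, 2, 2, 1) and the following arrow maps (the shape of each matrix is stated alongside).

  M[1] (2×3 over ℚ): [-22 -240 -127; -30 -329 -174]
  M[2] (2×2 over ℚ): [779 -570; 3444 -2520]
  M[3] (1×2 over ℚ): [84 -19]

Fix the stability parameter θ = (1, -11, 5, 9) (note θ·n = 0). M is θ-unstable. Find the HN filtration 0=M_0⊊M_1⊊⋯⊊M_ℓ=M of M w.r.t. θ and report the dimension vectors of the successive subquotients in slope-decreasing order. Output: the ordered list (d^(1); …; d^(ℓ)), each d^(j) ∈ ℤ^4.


Interval decomposition of M: I[1,1], I[1,2], I[1,3], I[3,4].
HN type (ℓ=4): μ^(1)=9; μ^(2)=5; μ^(3)=1; μ^(4)=-5

((0, 0, 0, 1); (0, 0, 2, 0); (1, 0, 0, 0); (2, 2, 0, 0))


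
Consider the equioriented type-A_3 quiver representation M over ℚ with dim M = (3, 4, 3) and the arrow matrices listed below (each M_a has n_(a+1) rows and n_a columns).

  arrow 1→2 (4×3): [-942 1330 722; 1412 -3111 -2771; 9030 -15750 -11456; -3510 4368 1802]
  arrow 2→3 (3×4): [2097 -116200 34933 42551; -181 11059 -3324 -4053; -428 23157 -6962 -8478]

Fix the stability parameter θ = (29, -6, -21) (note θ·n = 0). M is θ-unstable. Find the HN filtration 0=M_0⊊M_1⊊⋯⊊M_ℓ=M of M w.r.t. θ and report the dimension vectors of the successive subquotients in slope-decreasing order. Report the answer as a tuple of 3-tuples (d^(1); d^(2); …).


Via rank(M_{q-1}∘⋯∘M_p): M ≅ I[1,3]^3, I[2,2].
μ_θ-semistable layers: μ^(1)=2/3; μ^(2)=-6

((3, 3, 3); (0, 1, 0))


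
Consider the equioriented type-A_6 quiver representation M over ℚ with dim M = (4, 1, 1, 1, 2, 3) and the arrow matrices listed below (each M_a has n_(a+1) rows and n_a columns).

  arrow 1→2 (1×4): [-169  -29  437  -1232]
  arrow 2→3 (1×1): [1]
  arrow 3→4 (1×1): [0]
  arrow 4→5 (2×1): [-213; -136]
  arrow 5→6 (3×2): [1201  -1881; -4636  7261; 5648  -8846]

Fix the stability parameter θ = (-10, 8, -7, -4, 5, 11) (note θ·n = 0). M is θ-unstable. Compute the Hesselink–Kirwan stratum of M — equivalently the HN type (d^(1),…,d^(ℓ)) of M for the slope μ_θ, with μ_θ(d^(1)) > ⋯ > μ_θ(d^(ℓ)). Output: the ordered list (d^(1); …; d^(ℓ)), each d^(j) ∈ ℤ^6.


Barcode: M ≅ I[1,1]^3, I[1,3], I[4,6], I[5,6], I[6,6]. HN layers by μ_θ (5 steps, strictly decreasing):
  μ^(1)=11; μ^(2)=5; μ^(3)=1/2; μ^(4)=-4; μ^(5)=-10

((0, 0, 0, 0, 0, 3); (0, 0, 0, 0, 2, 0); (0, 1, 1, 0, 0, 0); (0, 0, 0, 1, 0, 0); (4, 0, 0, 0, 0, 0))


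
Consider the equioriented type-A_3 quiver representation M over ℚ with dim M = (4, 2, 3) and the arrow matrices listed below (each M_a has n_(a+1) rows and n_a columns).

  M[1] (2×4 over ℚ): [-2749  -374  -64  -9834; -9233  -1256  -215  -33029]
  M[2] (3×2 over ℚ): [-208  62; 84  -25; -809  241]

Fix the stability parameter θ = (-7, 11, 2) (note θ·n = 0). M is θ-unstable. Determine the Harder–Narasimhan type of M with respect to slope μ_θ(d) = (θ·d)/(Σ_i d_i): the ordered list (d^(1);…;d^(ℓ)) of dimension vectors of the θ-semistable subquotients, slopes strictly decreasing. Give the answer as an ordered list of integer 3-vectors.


Barcode: M ≅ I[1,1]^2, I[1,3]^2, I[3,3]. HN layers by μ_θ (3 steps, strictly decreasing):
  μ^(1)=13/2; μ^(2)=2; μ^(3)=-7

((0, 2, 2); (0, 0, 1); (4, 0, 0))


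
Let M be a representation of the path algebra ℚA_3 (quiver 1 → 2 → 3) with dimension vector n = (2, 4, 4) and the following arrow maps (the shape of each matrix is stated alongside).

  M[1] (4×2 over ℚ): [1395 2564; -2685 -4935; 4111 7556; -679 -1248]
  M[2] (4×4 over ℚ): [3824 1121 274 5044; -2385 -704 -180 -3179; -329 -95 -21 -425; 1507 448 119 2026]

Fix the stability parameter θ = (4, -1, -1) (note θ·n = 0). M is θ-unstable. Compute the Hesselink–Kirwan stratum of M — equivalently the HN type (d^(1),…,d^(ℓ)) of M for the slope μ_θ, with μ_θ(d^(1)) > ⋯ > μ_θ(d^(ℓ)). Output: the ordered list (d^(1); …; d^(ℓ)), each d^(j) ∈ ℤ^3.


Interval decomposition of M: I[1,3]^2, I[2,3]^2.
HN type (ℓ=2): μ^(1)=2/3; μ^(2)=-1

((2, 2, 2); (0, 2, 2))


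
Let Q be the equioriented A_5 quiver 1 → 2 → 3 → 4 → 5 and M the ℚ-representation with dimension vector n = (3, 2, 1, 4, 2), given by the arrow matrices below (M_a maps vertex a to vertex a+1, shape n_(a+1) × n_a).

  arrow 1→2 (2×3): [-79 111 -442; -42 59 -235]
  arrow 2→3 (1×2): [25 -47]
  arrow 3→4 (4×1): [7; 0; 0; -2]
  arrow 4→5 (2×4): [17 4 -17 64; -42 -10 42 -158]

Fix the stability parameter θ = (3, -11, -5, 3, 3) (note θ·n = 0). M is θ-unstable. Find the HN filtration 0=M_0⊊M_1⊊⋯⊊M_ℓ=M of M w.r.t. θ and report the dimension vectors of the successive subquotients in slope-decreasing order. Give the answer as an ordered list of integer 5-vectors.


Via rank(M_{q-1}∘⋯∘M_p): M ≅ I[1,1], I[1,2], I[1,5], I[4,4]^2, I[4,5].
μ_θ-semistable layers: μ^(1)=3; μ^(2)=-4; μ^(3)=-13/3

((1, 0, 0, 4, 2); (1, 1, 0, 0, 0); (1, 1, 1, 0, 0))


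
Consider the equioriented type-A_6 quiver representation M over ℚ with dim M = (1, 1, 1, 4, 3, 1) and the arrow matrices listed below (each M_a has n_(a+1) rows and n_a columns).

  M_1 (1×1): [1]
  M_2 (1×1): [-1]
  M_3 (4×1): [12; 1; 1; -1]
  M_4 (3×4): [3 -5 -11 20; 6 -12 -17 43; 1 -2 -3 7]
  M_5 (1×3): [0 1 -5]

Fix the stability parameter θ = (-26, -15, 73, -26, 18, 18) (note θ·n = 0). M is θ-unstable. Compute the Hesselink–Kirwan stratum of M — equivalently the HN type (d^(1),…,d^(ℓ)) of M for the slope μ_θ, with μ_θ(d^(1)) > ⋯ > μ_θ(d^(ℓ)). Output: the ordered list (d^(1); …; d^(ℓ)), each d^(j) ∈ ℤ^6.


Barcode: M ≅ I[1,4], I[4,5]^2, I[4,6]. HN layers by μ_θ (4 steps, strictly decreasing):
  μ^(1)=47/2; μ^(2)=18; μ^(3)=-15; μ^(4)=-26

((0, 0, 1, 1, 0, 0); (0, 0, 0, 0, 3, 1); (0, 1, 0, 0, 0, 0); (1, 0, 0, 3, 0, 0))


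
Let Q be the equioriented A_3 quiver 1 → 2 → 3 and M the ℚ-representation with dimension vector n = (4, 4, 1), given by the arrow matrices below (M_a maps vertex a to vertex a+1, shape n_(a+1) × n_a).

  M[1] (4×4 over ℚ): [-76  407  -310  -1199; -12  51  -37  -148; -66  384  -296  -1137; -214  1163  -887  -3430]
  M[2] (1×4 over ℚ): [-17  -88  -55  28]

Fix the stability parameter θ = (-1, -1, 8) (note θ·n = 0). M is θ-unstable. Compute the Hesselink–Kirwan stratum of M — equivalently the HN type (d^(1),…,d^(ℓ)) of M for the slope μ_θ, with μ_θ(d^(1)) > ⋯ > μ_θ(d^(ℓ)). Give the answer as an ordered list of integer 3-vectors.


Via rank(M_{q-1}∘⋯∘M_p): M ≅ I[1,2]^3, I[1,3].
μ_θ-semistable layers: μ^(1)=8; μ^(2)=-1

((0, 0, 1); (4, 4, 0))


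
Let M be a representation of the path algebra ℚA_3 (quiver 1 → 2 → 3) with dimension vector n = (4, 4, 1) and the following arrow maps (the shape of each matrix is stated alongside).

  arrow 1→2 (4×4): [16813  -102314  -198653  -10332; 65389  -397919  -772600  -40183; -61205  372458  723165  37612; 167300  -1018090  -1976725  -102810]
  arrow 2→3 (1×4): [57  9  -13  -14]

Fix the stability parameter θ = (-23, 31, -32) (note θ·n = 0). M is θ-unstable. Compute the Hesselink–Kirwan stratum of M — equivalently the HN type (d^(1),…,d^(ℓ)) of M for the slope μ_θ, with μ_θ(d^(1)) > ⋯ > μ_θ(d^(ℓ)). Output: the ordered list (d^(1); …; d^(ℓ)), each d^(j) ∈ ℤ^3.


Interval decomposition of M: I[1,1], I[1,2]^2, I[1,3], I[2,2].
HN type (ℓ=3): μ^(1)=31; μ^(2)=-1/2; μ^(3)=-23

((0, 3, 0); (0, 1, 1); (4, 0, 0))


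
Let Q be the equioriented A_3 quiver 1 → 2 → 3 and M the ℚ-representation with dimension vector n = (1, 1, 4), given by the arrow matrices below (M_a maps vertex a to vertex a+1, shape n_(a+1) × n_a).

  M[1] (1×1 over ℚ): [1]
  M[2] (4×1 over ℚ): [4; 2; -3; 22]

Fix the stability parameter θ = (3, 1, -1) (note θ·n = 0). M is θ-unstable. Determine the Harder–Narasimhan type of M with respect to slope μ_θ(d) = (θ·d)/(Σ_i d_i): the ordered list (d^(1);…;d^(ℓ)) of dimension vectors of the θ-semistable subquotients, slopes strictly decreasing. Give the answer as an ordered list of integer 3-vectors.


Barcode: M ≅ I[1,3], I[3,3]^3. HN layers by μ_θ (2 steps, strictly decreasing):
  μ^(1)=1; μ^(2)=-1

((1, 1, 1); (0, 0, 3))


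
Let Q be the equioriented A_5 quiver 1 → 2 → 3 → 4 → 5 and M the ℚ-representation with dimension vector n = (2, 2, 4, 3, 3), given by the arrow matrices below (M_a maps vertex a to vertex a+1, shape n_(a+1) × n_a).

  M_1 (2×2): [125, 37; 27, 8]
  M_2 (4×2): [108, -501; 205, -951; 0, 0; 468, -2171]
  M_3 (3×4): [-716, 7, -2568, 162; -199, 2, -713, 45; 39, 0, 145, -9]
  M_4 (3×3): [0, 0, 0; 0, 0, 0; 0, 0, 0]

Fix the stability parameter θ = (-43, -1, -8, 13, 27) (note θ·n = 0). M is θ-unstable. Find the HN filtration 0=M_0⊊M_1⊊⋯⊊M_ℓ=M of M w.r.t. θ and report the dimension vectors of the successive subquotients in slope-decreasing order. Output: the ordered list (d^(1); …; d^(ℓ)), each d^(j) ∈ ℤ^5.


Via rank(M_{q-1}∘⋯∘M_p): M ≅ I[1,3], I[1,4], I[3,3], I[3,4], I[4,4], I[5,5]^3.
μ_θ-semistable layers: μ^(1)=27; μ^(2)=13; μ^(3)=-9/2; μ^(4)=-8; μ^(5)=-43

((0, 0, 0, 0, 3); (0, 0, 0, 3, 0); (0, 2, 2, 0, 0); (0, 0, 2, 0, 0); (2, 0, 0, 0, 0))


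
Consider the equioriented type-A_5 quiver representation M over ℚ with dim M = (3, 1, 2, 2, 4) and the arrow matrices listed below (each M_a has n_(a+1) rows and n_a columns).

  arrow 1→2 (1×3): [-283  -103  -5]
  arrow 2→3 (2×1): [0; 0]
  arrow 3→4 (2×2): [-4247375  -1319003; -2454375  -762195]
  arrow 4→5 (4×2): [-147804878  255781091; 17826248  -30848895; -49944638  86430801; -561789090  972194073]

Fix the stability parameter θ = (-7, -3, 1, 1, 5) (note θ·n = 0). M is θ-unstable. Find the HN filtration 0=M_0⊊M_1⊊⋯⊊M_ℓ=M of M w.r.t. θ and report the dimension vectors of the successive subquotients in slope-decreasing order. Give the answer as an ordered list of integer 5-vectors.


Via rank(M_{q-1}∘⋯∘M_p): M ≅ I[1,1]^2, I[1,2], I[3,3], I[3,5], I[4,5], I[5,5]^2.
μ_θ-semistable layers: μ^(1)=5; μ^(2)=1; μ^(3)=-3; μ^(4)=-7

((0, 0, 0, 0, 4); (0, 0, 2, 2, 0); (0, 1, 0, 0, 0); (3, 0, 0, 0, 0))


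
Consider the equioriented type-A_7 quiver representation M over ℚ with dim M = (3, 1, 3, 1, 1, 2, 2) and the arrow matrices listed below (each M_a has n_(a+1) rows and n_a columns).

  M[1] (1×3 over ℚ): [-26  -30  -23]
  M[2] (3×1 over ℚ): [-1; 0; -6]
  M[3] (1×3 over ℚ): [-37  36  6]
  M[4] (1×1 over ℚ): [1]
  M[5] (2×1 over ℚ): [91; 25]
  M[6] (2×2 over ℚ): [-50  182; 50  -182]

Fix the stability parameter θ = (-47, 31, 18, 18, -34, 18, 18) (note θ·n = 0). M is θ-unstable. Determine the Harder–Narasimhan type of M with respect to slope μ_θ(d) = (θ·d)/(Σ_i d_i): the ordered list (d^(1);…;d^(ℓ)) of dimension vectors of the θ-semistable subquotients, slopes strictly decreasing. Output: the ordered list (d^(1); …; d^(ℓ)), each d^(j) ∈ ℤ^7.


Barcode: M ≅ I[1,1]^2, I[1,6], I[3,3]^2, I[6,7], I[7,7]. HN layers by μ_θ (3 steps, strictly decreasing):
  μ^(1)=18; μ^(2)=33/4; μ^(3)=-47

((0, 0, 2, 0, 0, 2, 2); (0, 1, 1, 1, 1, 0, 0); (3, 0, 0, 0, 0, 0, 0))


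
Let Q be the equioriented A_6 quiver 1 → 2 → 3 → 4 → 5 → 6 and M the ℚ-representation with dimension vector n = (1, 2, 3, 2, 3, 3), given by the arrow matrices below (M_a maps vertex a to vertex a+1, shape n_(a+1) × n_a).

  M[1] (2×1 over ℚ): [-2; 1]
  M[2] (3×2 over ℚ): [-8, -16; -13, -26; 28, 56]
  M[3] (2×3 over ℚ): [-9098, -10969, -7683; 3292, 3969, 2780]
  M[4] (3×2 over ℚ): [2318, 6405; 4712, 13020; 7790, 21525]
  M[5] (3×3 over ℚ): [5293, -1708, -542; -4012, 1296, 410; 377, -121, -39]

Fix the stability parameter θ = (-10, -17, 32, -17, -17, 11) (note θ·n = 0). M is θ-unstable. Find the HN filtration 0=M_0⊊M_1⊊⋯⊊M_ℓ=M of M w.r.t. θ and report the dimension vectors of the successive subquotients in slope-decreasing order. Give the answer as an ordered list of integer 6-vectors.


Via rank(M_{q-1}∘⋯∘M_p): M ≅ I[1,2], I[2,6], I[3,3], I[3,4], I[5,6]^2.
μ_θ-semistable layers: μ^(1)=32; μ^(2)=11; μ^(3)=15/2; μ^(4)=-2/3; μ^(5)=-27/2; μ^(6)=-17

((0, 0, 1, 0, 0, 0); (0, 0, 0, 0, 0, 3); (0, 0, 1, 1, 0, 0); (0, 0, 1, 1, 1, 0); (1, 1, 0, 0, 0, 0); (0, 1, 0, 0, 2, 0))


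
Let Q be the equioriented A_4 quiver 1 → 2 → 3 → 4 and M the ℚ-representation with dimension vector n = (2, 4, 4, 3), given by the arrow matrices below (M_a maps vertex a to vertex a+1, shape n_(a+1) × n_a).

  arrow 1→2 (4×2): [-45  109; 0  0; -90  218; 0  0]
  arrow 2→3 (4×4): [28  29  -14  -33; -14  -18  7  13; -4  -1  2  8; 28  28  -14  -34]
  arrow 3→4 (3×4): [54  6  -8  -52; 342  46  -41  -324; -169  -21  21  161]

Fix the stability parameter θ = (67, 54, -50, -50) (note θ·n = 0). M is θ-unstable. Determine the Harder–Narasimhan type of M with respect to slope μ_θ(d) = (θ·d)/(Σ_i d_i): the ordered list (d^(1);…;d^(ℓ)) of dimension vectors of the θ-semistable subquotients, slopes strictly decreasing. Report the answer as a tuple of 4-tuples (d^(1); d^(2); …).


Interval decomposition of M: I[1,1], I[1,2], I[2,4]^3, I[3,3].
HN type (ℓ=4): μ^(1)=67; μ^(2)=121/2; μ^(3)=-46/3; μ^(4)=-50

((1, 0, 0, 0); (1, 1, 0, 0); (0, 3, 3, 3); (0, 0, 1, 0))


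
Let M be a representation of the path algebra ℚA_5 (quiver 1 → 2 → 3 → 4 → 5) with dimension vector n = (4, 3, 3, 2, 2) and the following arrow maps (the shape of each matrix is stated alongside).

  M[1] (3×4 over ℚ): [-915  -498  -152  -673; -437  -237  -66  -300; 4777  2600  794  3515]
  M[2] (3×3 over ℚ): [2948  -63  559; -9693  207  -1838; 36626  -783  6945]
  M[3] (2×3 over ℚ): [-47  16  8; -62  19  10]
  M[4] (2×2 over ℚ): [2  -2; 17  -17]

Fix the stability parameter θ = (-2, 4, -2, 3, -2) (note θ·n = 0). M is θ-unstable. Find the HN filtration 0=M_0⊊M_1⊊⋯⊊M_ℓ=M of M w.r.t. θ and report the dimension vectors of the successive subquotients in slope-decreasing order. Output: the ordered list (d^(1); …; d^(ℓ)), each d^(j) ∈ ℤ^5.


Via rank(M_{q-1}∘⋯∘M_p): M ≅ I[1,1], I[1,2], I[1,4], I[1,5], I[3,3], I[5,5].
μ_θ-semistable layers: μ^(1)=4; μ^(2)=3; μ^(3)=1; μ^(4)=3/4; μ^(5)=-2

((0, 1, 0, 0, 0); (0, 0, 0, 1, 0); (0, 1, 1, 0, 0); (0, 1, 1, 1, 1); (4, 0, 1, 0, 1))


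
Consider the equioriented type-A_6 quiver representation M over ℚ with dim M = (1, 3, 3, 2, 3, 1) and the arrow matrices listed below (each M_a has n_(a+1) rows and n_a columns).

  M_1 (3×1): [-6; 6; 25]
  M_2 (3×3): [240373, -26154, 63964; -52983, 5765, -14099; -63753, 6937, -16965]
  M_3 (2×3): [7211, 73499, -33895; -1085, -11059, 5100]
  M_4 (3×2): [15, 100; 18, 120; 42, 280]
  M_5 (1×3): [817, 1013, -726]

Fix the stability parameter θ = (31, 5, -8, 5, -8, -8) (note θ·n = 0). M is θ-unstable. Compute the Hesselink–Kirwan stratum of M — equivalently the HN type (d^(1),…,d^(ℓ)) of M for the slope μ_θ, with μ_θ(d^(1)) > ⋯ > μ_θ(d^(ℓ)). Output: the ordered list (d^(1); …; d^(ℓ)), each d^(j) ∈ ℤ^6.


Interval decomposition of M: I[1,4], I[2,3], I[2,6], I[5,5]^2.
HN type (ℓ=4): μ^(1)=33/4; μ^(2)=-3/2; μ^(3)=-14/5; μ^(4)=-8

((1, 1, 1, 1, 0, 0); (0, 1, 1, 0, 0, 0); (0, 1, 1, 1, 1, 1); (0, 0, 0, 0, 2, 0))


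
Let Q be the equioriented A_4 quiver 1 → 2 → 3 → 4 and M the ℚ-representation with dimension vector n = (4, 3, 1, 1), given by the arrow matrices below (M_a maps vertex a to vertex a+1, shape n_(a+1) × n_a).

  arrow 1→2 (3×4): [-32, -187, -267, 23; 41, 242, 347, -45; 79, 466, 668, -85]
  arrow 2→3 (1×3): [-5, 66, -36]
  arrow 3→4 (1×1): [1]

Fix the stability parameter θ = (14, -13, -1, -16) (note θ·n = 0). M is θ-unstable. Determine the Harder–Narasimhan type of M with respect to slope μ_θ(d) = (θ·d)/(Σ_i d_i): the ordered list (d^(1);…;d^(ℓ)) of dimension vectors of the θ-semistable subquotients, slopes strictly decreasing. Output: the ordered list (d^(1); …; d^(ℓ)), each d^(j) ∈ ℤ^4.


Via rank(M_{q-1}∘⋯∘M_p): M ≅ I[1,1], I[1,2]^2, I[1,4].
μ_θ-semistable layers: μ^(1)=14; μ^(2)=1/2; μ^(3)=-4

((1, 0, 0, 0); (2, 2, 0, 0); (1, 1, 1, 1))


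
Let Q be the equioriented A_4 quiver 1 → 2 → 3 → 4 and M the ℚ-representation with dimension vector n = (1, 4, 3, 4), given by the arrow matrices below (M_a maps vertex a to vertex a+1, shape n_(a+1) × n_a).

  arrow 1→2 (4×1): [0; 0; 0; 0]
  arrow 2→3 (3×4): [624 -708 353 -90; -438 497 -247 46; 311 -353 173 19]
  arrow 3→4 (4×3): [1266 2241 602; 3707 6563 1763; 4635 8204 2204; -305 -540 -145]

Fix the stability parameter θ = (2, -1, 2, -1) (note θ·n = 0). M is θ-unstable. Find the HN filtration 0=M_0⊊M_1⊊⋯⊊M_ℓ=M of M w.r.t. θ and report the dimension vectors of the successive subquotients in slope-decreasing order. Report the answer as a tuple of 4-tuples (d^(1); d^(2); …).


Barcode: M ≅ I[1,1], I[2,2], I[2,4]^3, I[4,4]. HN layers by μ_θ (3 steps, strictly decreasing):
  μ^(1)=2; μ^(2)=1/2; μ^(3)=-1

((1, 0, 0, 0); (0, 0, 3, 3); (0, 4, 0, 1))


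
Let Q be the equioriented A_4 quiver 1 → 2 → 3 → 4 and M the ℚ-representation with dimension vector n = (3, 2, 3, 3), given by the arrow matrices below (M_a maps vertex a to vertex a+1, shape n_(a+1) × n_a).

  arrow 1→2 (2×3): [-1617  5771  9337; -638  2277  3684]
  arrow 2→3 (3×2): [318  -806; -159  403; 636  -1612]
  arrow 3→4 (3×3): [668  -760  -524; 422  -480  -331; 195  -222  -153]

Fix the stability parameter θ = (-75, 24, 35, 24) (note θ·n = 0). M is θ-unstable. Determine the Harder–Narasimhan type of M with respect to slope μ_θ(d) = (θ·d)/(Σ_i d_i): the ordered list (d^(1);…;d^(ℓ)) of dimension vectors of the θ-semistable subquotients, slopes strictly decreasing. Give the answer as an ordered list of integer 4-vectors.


Via rank(M_{q-1}∘⋯∘M_p): M ≅ I[1,1], I[1,2], I[1,3], I[3,4]^2, I[4,4].
μ_θ-semistable layers: μ^(1)=35; μ^(2)=59/2; μ^(3)=24; μ^(4)=-75

((0, 0, 1, 0); (0, 0, 2, 2); (0, 2, 0, 1); (3, 0, 0, 0))


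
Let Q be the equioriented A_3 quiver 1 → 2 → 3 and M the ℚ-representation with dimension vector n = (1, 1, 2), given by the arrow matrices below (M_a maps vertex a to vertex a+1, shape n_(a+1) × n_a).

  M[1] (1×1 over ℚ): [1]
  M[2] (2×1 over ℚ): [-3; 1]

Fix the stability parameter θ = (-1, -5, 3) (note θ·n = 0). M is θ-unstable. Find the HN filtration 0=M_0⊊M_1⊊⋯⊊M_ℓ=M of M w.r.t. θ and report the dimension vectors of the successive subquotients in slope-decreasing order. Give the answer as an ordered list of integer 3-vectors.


Via rank(M_{q-1}∘⋯∘M_p): M ≅ I[1,3], I[3,3].
μ_θ-semistable layers: μ^(1)=3; μ^(2)=-3

((0, 0, 2); (1, 1, 0))


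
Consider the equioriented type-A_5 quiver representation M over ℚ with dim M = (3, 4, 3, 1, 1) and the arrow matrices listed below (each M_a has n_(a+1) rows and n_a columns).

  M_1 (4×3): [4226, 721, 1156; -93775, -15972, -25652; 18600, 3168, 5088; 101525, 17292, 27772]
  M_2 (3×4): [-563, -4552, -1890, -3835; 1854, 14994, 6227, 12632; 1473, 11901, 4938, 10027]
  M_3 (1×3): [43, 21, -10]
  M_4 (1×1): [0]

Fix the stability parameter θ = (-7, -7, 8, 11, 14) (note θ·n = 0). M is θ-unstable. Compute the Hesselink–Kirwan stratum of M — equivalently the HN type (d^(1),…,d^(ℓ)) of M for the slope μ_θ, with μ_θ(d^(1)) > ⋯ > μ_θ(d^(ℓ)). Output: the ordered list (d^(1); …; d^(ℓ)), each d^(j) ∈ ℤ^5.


Interval decomposition of M: I[1,1], I[1,3], I[1,4], I[2,2], I[2,3], I[5,5].
HN type (ℓ=4): μ^(1)=14; μ^(2)=11; μ^(3)=8; μ^(4)=-7

((0, 0, 0, 0, 1); (0, 0, 0, 1, 0); (0, 0, 3, 0, 0); (3, 4, 0, 0, 0))


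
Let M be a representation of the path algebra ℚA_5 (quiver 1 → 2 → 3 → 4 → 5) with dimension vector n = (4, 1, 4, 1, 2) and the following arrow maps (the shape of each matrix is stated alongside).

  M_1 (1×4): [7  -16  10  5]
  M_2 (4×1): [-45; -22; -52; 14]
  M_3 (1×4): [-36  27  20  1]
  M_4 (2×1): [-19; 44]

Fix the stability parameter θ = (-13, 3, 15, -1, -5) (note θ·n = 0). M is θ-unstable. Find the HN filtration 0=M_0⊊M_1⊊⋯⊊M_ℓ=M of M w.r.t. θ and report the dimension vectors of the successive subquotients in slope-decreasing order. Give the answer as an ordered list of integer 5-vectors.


Via rank(M_{q-1}∘⋯∘M_p): M ≅ I[1,1]^3, I[1,3], I[3,3]^2, I[3,5], I[5,5].
μ_θ-semistable layers: μ^(1)=15; μ^(2)=3; μ^(3)=-5; μ^(4)=-13

((0, 0, 3, 0, 0); (0, 1, 1, 1, 1); (0, 0, 0, 0, 1); (4, 0, 0, 0, 0))


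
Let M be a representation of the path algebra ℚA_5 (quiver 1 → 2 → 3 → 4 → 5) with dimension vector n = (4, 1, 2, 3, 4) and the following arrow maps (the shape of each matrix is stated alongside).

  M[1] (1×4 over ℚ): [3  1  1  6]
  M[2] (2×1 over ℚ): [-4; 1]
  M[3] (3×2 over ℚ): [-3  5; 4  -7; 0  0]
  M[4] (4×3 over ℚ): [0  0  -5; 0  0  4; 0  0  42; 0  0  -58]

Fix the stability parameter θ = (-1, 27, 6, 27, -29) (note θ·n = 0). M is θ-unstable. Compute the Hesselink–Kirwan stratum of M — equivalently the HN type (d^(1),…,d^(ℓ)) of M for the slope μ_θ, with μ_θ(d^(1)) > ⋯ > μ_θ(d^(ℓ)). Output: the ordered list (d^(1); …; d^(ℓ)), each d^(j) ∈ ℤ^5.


Barcode: M ≅ I[1,1]^3, I[1,4], I[3,4], I[4,5], I[5,5]^3. HN layers by μ_θ (5 steps, strictly decreasing):
  μ^(1)=27; μ^(2)=33/2; μ^(3)=6; μ^(4)=-1; μ^(5)=-29

((0, 0, 0, 2, 0); (0, 1, 1, 0, 0); (0, 0, 1, 0, 0); (4, 0, 0, 1, 1); (0, 0, 0, 0, 3))


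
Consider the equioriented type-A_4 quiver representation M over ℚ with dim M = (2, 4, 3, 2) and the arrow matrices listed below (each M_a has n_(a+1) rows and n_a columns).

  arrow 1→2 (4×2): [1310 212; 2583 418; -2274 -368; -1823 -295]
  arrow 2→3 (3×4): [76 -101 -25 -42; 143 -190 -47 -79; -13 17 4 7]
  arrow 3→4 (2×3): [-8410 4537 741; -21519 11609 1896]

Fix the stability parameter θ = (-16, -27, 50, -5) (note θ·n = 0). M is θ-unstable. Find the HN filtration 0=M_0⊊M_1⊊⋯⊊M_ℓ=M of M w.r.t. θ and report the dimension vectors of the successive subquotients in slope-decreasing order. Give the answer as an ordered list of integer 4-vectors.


Interval decomposition of M: I[1,4]^2, I[2,2]^2, I[3,3].
HN type (ℓ=4): μ^(1)=50; μ^(2)=45/2; μ^(3)=-43/2; μ^(4)=-27

((0, 0, 1, 0); (0, 0, 2, 2); (2, 2, 0, 0); (0, 2, 0, 0))


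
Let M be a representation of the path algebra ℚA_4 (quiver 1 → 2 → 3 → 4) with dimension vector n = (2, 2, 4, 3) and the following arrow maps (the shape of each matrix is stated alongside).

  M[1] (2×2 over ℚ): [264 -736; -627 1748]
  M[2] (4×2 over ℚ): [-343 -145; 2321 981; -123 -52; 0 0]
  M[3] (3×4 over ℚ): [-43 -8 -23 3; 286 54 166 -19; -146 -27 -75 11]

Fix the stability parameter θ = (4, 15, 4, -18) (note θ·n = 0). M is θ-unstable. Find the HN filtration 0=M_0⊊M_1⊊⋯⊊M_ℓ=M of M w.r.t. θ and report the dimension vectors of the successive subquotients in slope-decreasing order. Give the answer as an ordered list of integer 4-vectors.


Interval decomposition of M: I[1,1], I[1,4], I[2,4], I[3,3], I[3,4].
HN type (ℓ=4): μ^(1)=4; μ^(2)=5/4; μ^(3)=1/3; μ^(4)=-7

((1, 0, 1, 0); (1, 1, 1, 1); (0, 1, 1, 1); (0, 0, 1, 1))


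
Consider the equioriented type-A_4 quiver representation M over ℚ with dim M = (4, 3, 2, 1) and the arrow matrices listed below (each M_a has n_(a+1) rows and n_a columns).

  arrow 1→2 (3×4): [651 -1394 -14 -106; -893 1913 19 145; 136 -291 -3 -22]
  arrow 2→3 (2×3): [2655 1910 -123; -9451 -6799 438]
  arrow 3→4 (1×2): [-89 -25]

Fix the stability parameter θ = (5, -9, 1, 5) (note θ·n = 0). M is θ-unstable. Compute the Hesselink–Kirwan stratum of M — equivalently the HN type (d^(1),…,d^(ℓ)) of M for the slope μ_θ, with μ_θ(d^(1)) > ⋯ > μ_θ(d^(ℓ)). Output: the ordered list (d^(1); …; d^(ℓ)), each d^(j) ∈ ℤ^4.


Interval decomposition of M: I[1,1], I[1,2], I[1,3], I[1,4].
HN type (ℓ=3): μ^(1)=5; μ^(2)=1; μ^(3)=-2

((1, 0, 0, 1); (0, 0, 2, 0); (3, 3, 0, 0))


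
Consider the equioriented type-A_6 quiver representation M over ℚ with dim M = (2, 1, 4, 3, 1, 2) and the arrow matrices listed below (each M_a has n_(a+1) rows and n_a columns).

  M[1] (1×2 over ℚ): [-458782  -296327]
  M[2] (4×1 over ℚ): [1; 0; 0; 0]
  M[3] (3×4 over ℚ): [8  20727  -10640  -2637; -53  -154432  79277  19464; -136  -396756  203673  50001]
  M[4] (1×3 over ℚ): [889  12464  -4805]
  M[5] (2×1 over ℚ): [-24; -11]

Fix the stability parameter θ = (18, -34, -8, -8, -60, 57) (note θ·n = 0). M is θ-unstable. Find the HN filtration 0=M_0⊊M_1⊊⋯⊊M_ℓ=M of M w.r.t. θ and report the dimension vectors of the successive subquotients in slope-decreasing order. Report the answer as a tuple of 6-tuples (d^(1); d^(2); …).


Via rank(M_{q-1}∘⋯∘M_p): M ≅ I[1,1], I[1,4], I[3,3], I[3,4], I[3,6], I[6,6].
μ_θ-semistable layers: μ^(1)=57; μ^(2)=18; μ^(3)=-8; μ^(4)=-76/3

((0, 0, 0, 0, 0, 2); (1, 0, 0, 0, 0, 0); (1, 1, 3, 2, 0, 0); (0, 0, 1, 1, 1, 0))


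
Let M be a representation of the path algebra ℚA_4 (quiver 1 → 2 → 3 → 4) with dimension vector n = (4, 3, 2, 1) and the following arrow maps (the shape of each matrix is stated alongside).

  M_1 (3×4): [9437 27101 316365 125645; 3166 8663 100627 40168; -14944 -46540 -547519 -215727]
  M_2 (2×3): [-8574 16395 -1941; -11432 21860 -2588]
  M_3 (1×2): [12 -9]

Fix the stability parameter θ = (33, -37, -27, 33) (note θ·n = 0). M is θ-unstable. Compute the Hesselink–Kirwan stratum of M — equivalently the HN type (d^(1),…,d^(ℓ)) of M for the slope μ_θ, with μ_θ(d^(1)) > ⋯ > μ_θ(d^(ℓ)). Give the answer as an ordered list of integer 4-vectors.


Interval decomposition of M: I[1,1], I[1,2]^2, I[1,3], I[3,4].
HN type (ℓ=4): μ^(1)=33; μ^(2)=-2; μ^(3)=-31/3; μ^(4)=-27

((1, 0, 0, 1); (2, 2, 0, 0); (1, 1, 1, 0); (0, 0, 1, 0))


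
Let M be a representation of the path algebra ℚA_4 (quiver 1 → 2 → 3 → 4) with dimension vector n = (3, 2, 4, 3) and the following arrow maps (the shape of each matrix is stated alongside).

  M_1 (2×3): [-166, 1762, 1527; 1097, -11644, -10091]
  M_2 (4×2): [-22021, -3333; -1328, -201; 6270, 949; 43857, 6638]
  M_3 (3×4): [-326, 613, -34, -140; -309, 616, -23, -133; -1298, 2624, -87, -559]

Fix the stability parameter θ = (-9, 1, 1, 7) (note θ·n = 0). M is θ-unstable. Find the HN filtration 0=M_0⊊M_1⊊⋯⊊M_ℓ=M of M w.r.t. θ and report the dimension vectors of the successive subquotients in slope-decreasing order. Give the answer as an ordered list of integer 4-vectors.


Via rank(M_{q-1}∘⋯∘M_p): M ≅ I[1,1], I[1,4]^2, I[3,3], I[3,4].
μ_θ-semistable layers: μ^(1)=7; μ^(2)=1; μ^(3)=-9

((0, 0, 0, 3); (0, 2, 4, 0); (3, 0, 0, 0))


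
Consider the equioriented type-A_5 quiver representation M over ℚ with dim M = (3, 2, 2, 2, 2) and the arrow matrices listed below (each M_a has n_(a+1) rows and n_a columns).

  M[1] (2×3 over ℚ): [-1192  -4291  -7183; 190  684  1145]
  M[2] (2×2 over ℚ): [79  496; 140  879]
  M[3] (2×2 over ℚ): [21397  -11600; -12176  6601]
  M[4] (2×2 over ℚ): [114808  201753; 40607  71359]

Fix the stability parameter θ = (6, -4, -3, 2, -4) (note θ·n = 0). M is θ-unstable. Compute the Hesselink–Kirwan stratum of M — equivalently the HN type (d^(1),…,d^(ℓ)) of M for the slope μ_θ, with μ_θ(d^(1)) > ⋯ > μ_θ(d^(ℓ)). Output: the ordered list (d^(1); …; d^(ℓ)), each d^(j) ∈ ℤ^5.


Interval decomposition of M: I[1,1], I[1,5]^2.
HN type (ℓ=2): μ^(1)=6; μ^(2)=-3/5

((1, 0, 0, 0, 0); (2, 2, 2, 2, 2))


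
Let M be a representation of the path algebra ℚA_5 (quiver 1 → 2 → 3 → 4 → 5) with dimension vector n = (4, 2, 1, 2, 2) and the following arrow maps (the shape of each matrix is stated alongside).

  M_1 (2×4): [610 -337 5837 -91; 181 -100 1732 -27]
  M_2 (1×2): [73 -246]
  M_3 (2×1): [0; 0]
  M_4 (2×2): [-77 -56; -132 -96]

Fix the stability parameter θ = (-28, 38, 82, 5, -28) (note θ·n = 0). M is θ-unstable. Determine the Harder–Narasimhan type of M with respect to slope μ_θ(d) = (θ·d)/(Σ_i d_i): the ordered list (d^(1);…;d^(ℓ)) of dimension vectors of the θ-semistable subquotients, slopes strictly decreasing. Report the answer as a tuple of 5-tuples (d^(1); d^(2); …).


Interval decomposition of M: I[1,1]^2, I[1,2], I[1,3], I[4,4], I[4,5], I[5,5].
HN type (ℓ=5): μ^(1)=82; μ^(2)=38; μ^(3)=5; μ^(4)=-23/2; μ^(5)=-28

((0, 0, 1, 0, 0); (0, 2, 0, 0, 0); (0, 0, 0, 1, 0); (0, 0, 0, 1, 1); (4, 0, 0, 0, 1))


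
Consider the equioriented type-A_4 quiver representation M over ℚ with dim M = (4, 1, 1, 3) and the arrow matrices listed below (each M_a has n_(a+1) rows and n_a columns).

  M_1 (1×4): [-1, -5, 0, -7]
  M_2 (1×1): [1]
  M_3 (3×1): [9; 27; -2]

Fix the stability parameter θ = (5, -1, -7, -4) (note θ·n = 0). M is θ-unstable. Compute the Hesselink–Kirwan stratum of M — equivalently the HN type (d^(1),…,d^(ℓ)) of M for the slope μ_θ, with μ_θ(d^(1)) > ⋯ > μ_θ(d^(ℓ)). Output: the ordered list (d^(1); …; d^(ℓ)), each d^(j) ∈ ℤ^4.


Interval decomposition of M: I[1,1]^3, I[1,4], I[4,4]^2.
HN type (ℓ=3): μ^(1)=5; μ^(2)=-7/4; μ^(3)=-4

((3, 0, 0, 0); (1, 1, 1, 1); (0, 0, 0, 2))


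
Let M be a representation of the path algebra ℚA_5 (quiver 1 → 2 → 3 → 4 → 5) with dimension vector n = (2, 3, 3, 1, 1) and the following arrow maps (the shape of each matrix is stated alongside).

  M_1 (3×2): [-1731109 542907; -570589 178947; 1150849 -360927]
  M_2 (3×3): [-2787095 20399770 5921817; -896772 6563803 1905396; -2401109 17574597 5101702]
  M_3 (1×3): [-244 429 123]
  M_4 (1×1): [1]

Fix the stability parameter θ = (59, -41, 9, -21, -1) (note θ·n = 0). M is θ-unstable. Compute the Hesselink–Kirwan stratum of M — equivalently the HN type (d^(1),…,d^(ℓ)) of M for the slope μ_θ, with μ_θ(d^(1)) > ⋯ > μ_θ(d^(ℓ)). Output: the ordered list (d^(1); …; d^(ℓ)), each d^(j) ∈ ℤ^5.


Barcode: M ≅ I[1,1], I[1,5], I[2,3]^2. HN layers by μ_θ (4 steps, strictly decreasing):
  μ^(1)=59; μ^(2)=9; μ^(3)=1; μ^(4)=-41

((1, 0, 0, 0, 0); (0, 0, 2, 0, 0); (1, 1, 1, 1, 1); (0, 2, 0, 0, 0))


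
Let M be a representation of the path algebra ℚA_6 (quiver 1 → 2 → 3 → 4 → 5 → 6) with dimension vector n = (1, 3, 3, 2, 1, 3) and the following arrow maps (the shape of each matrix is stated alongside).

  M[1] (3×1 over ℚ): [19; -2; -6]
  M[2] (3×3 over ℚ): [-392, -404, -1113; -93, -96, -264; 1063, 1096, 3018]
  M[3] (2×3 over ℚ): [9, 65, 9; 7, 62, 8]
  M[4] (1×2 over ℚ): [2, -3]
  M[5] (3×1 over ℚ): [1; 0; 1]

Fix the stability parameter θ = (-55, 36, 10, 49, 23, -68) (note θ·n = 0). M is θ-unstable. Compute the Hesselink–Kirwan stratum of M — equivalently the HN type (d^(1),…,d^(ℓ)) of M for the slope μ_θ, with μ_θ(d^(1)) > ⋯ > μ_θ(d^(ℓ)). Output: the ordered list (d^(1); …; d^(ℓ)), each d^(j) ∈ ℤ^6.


Via rank(M_{q-1}∘⋯∘M_p): M ≅ I[1,3], I[2,2], I[2,6], I[3,4], I[6,6]^2.
μ_θ-semistable layers: μ^(1)=49; μ^(2)=36; μ^(3)=23; μ^(4)=10; μ^(5)=-55; μ^(6)=-68

((0, 0, 0, 1, 0, 0); (0, 1, 0, 0, 0, 0); (0, 1, 1, 0, 0, 0); (0, 1, 2, 1, 1, 1); (1, 0, 0, 0, 0, 0); (0, 0, 0, 0, 0, 2))


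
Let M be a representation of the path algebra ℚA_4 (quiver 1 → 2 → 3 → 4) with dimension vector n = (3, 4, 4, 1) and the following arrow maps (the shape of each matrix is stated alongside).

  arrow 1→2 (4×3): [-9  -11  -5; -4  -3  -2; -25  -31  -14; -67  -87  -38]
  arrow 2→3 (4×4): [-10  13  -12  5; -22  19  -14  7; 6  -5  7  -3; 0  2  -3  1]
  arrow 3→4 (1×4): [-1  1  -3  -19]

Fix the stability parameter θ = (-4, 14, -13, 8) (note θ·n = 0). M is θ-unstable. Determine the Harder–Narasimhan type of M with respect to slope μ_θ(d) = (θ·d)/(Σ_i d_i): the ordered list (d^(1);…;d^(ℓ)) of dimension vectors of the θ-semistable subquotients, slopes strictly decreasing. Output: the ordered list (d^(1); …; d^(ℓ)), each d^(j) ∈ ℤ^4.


Barcode: M ≅ I[1,3]^2, I[1,4], I[2,3]. HN layers by μ_θ (3 steps, strictly decreasing):
  μ^(1)=8; μ^(2)=1/2; μ^(3)=-4

((0, 0, 0, 1); (0, 4, 4, 0); (3, 0, 0, 0))


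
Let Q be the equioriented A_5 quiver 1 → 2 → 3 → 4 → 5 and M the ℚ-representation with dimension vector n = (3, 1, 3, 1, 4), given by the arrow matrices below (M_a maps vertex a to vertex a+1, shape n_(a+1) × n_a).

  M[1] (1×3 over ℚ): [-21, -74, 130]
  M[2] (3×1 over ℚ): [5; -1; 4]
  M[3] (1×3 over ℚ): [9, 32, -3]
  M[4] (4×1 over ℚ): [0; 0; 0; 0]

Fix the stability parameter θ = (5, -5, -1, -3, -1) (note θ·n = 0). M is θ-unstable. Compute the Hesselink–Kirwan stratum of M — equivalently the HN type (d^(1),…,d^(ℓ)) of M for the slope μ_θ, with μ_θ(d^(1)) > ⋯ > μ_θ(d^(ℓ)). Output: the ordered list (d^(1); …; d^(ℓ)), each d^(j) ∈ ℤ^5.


Interval decomposition of M: I[1,1]^2, I[1,4], I[3,3]^2, I[5,5]^4.
HN type (ℓ=2): μ^(1)=5; μ^(2)=-1

((2, 0, 0, 0, 0); (1, 1, 3, 1, 4))


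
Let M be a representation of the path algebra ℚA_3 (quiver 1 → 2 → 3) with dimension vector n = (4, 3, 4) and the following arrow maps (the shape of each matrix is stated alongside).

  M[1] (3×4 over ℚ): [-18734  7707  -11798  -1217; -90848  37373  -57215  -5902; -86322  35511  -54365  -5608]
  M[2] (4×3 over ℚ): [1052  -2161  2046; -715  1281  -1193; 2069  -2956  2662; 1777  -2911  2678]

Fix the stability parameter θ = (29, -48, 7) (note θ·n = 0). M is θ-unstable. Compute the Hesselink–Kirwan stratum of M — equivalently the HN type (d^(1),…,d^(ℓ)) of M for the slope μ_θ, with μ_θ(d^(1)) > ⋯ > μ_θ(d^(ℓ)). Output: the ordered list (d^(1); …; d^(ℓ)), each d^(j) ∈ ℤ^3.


Barcode: M ≅ I[1,1], I[1,3]^3, I[3,3]. HN layers by μ_θ (3 steps, strictly decreasing):
  μ^(1)=29; μ^(2)=7; μ^(3)=-19/2

((1, 0, 0); (0, 0, 4); (3, 3, 0))


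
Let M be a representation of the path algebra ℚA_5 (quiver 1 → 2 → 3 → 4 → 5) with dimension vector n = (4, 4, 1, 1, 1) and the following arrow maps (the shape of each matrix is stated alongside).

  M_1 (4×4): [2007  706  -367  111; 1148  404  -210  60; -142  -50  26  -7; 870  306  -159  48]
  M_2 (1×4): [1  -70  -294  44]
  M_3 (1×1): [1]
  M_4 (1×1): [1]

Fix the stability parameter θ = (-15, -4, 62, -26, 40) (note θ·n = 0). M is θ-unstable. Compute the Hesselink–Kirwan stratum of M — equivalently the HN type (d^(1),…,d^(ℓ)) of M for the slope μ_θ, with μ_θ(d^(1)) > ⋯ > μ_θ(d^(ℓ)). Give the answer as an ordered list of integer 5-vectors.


Via rank(M_{q-1}∘⋯∘M_p): M ≅ I[1,1], I[1,2]^2, I[1,5], I[2,2].
μ_θ-semistable layers: μ^(1)=40; μ^(2)=18; μ^(3)=-4; μ^(4)=-15

((0, 0, 0, 0, 1); (0, 0, 1, 1, 0); (0, 4, 0, 0, 0); (4, 0, 0, 0, 0))


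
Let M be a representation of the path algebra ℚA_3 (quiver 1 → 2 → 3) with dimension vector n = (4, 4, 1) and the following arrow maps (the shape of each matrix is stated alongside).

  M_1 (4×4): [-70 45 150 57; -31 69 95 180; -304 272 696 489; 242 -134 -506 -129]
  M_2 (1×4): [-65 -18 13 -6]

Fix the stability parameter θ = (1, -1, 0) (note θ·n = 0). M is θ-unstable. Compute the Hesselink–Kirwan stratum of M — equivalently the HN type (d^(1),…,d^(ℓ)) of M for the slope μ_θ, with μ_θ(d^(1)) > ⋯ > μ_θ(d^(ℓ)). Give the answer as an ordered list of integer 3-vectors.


Interval decomposition of M: I[1,1], I[1,2]^2, I[1,3], I[2,2].
HN type (ℓ=3): μ^(1)=1; μ^(2)=0; μ^(3)=-1

((1, 0, 0); (3, 3, 1); (0, 1, 0))


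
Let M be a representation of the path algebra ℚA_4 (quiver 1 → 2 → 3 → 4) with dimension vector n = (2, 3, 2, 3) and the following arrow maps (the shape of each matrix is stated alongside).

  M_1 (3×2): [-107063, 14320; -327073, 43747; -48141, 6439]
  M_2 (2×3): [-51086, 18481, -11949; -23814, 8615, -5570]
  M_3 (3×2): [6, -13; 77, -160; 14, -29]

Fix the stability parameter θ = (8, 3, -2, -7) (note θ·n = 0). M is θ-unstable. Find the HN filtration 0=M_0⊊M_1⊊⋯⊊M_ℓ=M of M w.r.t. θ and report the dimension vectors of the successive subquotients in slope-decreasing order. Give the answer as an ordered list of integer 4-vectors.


Barcode: M ≅ I[1,4]^2, I[2,2], I[4,4]. HN layers by μ_θ (3 steps, strictly decreasing):
  μ^(1)=3; μ^(2)=1/2; μ^(3)=-7

((0, 1, 0, 0); (2, 2, 2, 2); (0, 0, 0, 1))


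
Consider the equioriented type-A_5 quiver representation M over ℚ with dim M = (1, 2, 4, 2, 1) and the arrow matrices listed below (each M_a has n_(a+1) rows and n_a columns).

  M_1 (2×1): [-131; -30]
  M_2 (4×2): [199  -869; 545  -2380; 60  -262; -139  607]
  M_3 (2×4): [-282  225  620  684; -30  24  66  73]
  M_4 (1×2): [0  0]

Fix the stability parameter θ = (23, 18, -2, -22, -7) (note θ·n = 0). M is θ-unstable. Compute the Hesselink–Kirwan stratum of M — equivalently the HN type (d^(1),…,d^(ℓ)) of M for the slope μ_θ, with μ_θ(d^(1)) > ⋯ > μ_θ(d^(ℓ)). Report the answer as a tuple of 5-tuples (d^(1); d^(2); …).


Interval decomposition of M: I[1,4], I[2,4], I[3,3]^2, I[5,5].
HN type (ℓ=3): μ^(1)=17/4; μ^(2)=-2; μ^(3)=-7

((1, 1, 1, 1, 0); (0, 1, 3, 1, 0); (0, 0, 0, 0, 1))


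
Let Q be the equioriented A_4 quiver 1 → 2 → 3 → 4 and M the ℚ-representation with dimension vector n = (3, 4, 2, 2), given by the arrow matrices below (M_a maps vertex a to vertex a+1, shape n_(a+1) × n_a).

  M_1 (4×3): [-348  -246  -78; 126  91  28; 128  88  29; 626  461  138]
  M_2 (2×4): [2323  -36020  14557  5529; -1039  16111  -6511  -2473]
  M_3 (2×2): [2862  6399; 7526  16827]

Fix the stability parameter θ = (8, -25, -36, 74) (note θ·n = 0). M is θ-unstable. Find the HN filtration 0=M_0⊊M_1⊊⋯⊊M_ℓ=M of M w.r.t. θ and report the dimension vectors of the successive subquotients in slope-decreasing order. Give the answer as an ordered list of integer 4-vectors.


Interval decomposition of M: I[1,1], I[1,3], I[1,4], I[2,2]^2, I[4,4].
HN type (ℓ=4): μ^(1)=74; μ^(2)=8; μ^(3)=-53/3; μ^(4)=-25

((0, 0, 0, 2); (1, 0, 0, 0); (2, 2, 2, 0); (0, 2, 0, 0))


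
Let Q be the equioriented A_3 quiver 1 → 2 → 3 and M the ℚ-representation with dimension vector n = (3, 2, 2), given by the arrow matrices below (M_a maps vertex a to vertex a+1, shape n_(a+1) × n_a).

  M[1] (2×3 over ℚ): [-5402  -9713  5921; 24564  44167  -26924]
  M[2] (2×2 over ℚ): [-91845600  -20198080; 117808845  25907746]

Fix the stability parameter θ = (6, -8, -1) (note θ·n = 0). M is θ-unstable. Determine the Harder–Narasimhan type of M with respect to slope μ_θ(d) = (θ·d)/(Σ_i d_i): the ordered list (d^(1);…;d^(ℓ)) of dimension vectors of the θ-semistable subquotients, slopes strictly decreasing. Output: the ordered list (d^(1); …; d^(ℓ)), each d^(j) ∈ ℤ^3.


Barcode: M ≅ I[1,1], I[1,2], I[1,3], I[3,3]. HN layers by μ_θ (2 steps, strictly decreasing):
  μ^(1)=6; μ^(2)=-1

((1, 0, 0); (2, 2, 2))


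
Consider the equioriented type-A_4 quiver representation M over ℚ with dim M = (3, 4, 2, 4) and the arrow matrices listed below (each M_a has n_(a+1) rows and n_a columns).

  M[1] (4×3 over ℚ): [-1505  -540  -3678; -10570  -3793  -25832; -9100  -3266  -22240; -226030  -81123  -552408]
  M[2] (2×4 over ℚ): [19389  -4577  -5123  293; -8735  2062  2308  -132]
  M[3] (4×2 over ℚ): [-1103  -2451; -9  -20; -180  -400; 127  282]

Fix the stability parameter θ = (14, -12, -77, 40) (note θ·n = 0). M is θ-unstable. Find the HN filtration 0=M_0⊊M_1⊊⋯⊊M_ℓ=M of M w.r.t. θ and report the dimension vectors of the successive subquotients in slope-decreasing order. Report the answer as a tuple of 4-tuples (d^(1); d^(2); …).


Via rank(M_{q-1}∘⋯∘M_p): M ≅ I[1,1], I[1,4]^2, I[2,2]^2, I[4,4]^2.
μ_θ-semistable layers: μ^(1)=40; μ^(2)=14; μ^(3)=-12; μ^(4)=-25

((0, 0, 0, 4); (1, 0, 0, 0); (0, 2, 0, 0); (2, 2, 2, 0))
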